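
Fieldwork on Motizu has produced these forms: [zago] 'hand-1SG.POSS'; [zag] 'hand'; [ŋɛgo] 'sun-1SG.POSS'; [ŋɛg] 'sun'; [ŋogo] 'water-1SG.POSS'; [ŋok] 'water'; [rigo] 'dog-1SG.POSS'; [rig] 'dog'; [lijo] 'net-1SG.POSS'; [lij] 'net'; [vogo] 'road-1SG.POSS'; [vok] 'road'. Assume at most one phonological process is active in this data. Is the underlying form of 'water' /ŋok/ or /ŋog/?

/ŋok/

In [ŋogo] and [ŋok] the final segment of 'water' alternates: [g] ~ [k].
The stem 'hand' ([zago], [zag]) shows [g] unchanged in both environments, so [g] cannot be basic with [k] derived in isolation.
Therefore /k/ is basic and [g] is derived by intervocalic voicing (voiceless stops become voiced between vowels).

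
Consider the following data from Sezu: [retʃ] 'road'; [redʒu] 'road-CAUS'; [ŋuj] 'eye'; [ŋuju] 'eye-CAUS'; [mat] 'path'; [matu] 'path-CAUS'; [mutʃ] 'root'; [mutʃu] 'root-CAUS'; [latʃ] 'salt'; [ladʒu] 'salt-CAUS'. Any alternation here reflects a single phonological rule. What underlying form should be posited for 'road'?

/redʒ/

The root 'road' surfaces as [retʃ] and [redʒu], with a stem-final [tʃ] ~ [dʒ] alternation.
Compare 'root', with invariant [tʃ] in [mutʃ] and [mutʃu]: an analysis with underlying /tʃ/ and a rule producing [dʒ] before the CAUS suffix would wrongly predict alternation here too.
Therefore /dʒ/ is basic and [tʃ] is derived by word-final obstruent devoicing (voiced obstruents become voiceless word-finally).
The underlying form of 'road' is therefore /redʒ/.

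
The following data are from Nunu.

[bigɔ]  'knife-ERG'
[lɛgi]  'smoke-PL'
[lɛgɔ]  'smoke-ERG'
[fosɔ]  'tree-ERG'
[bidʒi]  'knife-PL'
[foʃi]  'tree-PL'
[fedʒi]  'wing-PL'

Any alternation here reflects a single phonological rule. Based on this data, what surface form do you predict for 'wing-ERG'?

[fegɔ]

The root 'knife' surfaces as [bidʒi] and [bigɔ], with a stem-final [dʒ] ~ [g] alternation.
The stem 'smoke' ([lɛgi], [lɛgɔ]) shows [g] unchanged in both environments, so [g] cannot be basic with [dʒ] derived before the PL suffix.
The underlying segment must be /dʒ/; palato-alveolar /dʒ/ and /ʃ/ become [g] and [s] when no front vowel follows, yielding [g] there.
From [fedʒi] the stem 'wing' is /fedʒ/; when no front vowel follows this yields [fegɔ].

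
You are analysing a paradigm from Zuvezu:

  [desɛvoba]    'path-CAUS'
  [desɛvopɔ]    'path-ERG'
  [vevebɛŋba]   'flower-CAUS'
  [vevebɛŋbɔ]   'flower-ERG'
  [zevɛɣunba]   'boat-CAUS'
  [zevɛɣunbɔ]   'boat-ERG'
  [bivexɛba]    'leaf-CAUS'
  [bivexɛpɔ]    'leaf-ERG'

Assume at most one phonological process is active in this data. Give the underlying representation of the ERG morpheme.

The ERG suffix surfaces as [-bɔ] and [-pɔ], depending on the final segment of the stem.
The CAUS suffix, which begins with [b], is invariant after every stem; so [b] is not altered by any rule here.
The ERG suffix is therefore /-pɔ/ underlyingly, with post-nasal voicing: voiceless stops become voiced after a nasal.

/-pɔ/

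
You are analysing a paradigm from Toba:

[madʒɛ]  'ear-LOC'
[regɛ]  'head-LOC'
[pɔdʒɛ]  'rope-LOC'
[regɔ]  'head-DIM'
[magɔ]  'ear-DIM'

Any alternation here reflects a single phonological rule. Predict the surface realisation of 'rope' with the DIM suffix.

[pɔgɔ]

The root 'ear' surfaces as [magɔ] and [madʒɛ], with a stem-final [g] ~ [dʒ] alternation.
Compare 'head', with invariant [g] in [regɔ] and [regɛ]: an analysis with underlying /g/ and a rule producing [dʒ] before the LOC suffix would wrongly predict alternation here too.
The underlying segment must be /dʒ/; palato-alveolar /dʒ/ becomes [g] when no front vowel follows, yielding [g] there.
The one attested form of 'rope', [pɔdʒɛ], shows underlying /pɔdʒ/. Applying the same rule when no front vowel follows gives [pɔgɔ].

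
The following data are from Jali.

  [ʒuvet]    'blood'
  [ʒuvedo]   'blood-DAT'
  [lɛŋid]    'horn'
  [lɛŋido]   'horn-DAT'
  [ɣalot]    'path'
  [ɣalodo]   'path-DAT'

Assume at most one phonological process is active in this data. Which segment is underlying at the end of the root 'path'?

The root 'path' surfaces as [ɣalot] and [ɣalodo], with a stem-final [t] ~ [d] alternation.
If /d/ were underlying and a rule turned it into [t] in isolation, 'horn' would also alternate; but it has [d] in both [lɛŋid] and [lɛŋido].
So /t/ is underlying, and a rule of intervocalic voicing — voiceless stops become voiced between vowels — gives [d].

/t/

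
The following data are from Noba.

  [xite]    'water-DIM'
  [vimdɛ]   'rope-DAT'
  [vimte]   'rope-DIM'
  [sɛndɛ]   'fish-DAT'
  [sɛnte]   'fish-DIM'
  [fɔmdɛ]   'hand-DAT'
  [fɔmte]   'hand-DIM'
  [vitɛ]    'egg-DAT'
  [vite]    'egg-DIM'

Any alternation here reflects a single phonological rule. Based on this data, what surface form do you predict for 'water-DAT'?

[xitɛ]

The DAT suffix surfaces as [-dɛ] and [-tɛ], depending on the final segment of the stem.
By contrast the DIM suffix keeps its initial [t] throughout — that segment must be underlying.
The DAT suffix is therefore /-dɛ/ underlyingly, with post-vocalic devoicing: voiced stops become voiceless after a vowel.
After 'water', which ends in a vowel, the suffix surfaces as [-tɛ], giving [xitɛ].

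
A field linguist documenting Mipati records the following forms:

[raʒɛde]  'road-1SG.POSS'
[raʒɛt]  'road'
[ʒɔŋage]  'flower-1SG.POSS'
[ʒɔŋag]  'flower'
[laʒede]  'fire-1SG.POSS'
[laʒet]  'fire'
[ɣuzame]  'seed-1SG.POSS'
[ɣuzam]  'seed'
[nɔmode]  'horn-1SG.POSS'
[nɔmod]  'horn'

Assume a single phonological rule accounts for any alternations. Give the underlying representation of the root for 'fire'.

/laʒet/

The root 'fire' surfaces as [laʒede] and [laʒet], with a stem-final [d] ~ [t] alternation.
If /d/ were underlying and a rule turned it into [t] in isolation, 'horn' would also alternate; but it has [d] in both [nɔmode] and [nɔmod].
The alternation reflects intervocalic voicing: voiceless stops become voiced between vowels. /t/ is underlying.
So 'fire' = /laʒet/.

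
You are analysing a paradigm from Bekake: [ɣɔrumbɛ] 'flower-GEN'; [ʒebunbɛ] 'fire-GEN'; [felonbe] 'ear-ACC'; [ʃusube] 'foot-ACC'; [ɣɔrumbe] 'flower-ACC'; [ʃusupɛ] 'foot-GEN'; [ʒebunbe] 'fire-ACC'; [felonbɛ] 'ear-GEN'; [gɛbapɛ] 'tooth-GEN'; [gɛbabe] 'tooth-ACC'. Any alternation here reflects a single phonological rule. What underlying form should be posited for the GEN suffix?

/-pɛ/

The GEN suffix surfaces as [-bɛ] and [-pɛ], depending on the final segment of the stem.
The ACC suffix, which begins with [b], is invariant after every stem; so [b] is not altered by any rule here.
So the underlying form is /-pɛ/, and voiceless stops become voiced after a nasal.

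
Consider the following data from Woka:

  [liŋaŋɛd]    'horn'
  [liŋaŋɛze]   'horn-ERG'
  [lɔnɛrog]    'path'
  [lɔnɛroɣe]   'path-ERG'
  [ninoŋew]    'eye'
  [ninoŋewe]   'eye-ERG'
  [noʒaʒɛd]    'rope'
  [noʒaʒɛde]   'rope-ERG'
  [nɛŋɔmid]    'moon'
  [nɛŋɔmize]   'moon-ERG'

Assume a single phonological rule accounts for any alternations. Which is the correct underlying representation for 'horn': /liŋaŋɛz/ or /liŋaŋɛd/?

/liŋaŋɛz/

In [liŋaŋɛd] and [liŋaŋɛze] the final segment of 'horn' alternates: [d] ~ [z].
The stem 'rope' ([noʒaʒɛd], [noʒaʒɛde]) shows [d] unchanged in both environments, so [d] cannot be basic with [z] derived before the ERG suffix.
Therefore /z/ is basic and [d] is derived by word-final hardening (voiced fricatives become stops word-finally).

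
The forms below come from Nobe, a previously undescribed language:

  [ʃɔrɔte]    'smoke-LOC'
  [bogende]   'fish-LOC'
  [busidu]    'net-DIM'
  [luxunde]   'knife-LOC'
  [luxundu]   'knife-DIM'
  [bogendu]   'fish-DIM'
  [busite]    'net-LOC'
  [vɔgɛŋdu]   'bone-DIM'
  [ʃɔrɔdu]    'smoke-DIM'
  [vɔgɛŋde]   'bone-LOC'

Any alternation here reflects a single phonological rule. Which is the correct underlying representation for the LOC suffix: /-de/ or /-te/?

The LOC morpheme has two allomorphs, [-de] and [-te].
The DIM suffix, which begins with [d], is invariant after every stem; so [d] is not altered by any rule here.
The LOC suffix is therefore /-te/ underlyingly, with post-nasal voicing: voiceless stops become voiced after a nasal.

/-te/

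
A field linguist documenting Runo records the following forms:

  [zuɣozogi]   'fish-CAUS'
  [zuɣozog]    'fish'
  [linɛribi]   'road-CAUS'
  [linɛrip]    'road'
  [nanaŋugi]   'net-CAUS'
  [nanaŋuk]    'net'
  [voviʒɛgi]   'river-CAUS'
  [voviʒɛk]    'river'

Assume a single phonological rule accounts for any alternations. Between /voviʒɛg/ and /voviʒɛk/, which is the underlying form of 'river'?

/voviʒɛk/

The root 'river' surfaces as [voviʒɛgi] and [voviʒɛk], with a stem-final [g] ~ [k] alternation.
Compare 'fish', with invariant [g] in [zuɣozogi] and [zuɣozog]: an analysis with underlying /g/ and a rule producing [k] in isolation would wrongly predict alternation here too.
The alternation reflects intervocalic voicing: voiceless stops become voiced between vowels. /k/ is underlying.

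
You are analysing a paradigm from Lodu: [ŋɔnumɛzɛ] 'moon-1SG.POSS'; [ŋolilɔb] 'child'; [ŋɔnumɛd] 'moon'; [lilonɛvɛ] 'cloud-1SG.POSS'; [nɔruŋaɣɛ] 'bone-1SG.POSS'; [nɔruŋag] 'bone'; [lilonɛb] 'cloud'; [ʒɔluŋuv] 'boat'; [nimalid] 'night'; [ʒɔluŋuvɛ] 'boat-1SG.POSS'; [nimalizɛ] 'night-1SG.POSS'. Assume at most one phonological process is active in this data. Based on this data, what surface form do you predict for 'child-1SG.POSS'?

[ŋolilɔvɛ]

'cloud' shows [v] ~ [b] at the end of the stem ([lilonɛvɛ] vs [lilonɛb]).
Compare 'boat', with invariant [v] in [ʒɔluŋuvɛ] and [ʒɔluŋuv]: an analysis with underlying /v/ and a rule producing [b] in isolation would wrongly predict alternation here too.
So /b/ is underlying, and a rule of intervocalic spirantization — voiced stops become fricatives between vowels — gives [v].
From [ŋolilɔb] the stem 'child' is /ŋolilɔb/; between vowels this yields [ŋolilɔvɛ].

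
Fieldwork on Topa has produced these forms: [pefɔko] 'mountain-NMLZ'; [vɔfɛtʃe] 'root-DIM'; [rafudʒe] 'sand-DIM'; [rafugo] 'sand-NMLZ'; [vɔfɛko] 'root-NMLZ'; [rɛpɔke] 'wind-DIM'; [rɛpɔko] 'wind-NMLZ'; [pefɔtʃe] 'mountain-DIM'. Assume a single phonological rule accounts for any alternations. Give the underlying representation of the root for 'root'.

In [vɔfɛtʃe] and [vɔfɛko] the final segment of 'root' alternates: [tʃ] ~ [k].
If /k/ were underlying and a rule turned it into [tʃ] before the DIM suffix, 'wind' would also alternate; but it has [k] in both [rɛpɔke] and [rɛpɔko].
The underlying segment must be /tʃ/; palato-alveolar /tʃ/ and /dʒ/ become [k] and [g] when no front vowel follows, yielding [k] there.

/vɔfɛtʃ/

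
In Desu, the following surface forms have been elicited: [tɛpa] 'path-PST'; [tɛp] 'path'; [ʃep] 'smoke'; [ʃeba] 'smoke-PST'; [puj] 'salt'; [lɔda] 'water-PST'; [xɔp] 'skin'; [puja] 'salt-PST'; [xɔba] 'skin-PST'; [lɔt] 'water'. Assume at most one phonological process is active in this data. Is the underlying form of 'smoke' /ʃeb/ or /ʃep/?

The stem for 'smoke' ends in [b] in [ʃeba] but [p] in [ʃep].
But 'path' keeps [p] in both environments ([tɛpa], [tɛp]), so there is no rule changing /p/ to [b] before the PST suffix.
So /b/ is underlying, and a rule of word-final obstruent devoicing — voiced obstruents become voiceless word-finally — gives [p].

/ʃeb/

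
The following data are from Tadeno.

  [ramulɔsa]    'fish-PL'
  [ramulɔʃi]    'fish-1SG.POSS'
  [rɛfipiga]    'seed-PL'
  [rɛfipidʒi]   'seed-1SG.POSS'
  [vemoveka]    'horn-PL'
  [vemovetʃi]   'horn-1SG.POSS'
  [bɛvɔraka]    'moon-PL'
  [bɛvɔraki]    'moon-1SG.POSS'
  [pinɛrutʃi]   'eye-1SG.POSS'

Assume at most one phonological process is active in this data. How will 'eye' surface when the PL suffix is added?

'horn' shows [k] ~ [tʃ] at the end of the stem ([vemoveka] vs [vemovetʃi]).
But 'moon' keeps [k] in both environments ([bɛvɔraka], [bɛvɔraki]), so there is no rule changing /k/ to [tʃ] before the 1SG.POSS suffix.
So /tʃ/ is underlying, and a rule of depalatalization — palato-alveolar /tʃ/, /dʒ/ and /ʃ/ become [k], [g] and [s] when no front vowel follows — gives [k].
The one attested form of 'eye', [pinɛrutʃi], shows underlying /pinɛrutʃ/. Applying the same rule when no front vowel follows gives [pinɛruka].

[pinɛruka]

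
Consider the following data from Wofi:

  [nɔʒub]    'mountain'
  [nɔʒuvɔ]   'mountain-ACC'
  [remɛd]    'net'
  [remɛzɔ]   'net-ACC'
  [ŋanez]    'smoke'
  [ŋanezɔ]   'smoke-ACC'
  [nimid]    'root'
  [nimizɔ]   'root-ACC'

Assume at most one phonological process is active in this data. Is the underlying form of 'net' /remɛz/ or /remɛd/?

/remɛd/

In [remɛd] and [remɛzɔ] the final segment of 'net' alternates: [d] ~ [z].
If /z/ were underlying and a rule turned it into [d] in isolation, 'smoke' would also alternate; but it has [z] in both [ŋanez] and [ŋanezɔ].
So /d/ is underlying, and a rule of intervocalic spirantization — voiced stops become fricatives between vowels — gives [z].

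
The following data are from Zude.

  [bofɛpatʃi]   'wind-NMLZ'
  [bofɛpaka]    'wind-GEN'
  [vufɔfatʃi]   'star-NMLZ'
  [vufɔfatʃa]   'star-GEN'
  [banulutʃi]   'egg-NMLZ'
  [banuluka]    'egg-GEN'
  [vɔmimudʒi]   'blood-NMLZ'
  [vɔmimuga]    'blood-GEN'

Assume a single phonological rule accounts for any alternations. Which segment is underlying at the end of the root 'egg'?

/k/

The root 'egg' surfaces as [banulutʃi] and [banuluka], with a stem-final [tʃ] ~ [k] alternation.
But 'star' keeps [tʃ] in both environments ([vufɔfatʃi], [vufɔfatʃa]), so there is no rule changing /tʃ/ to [k] before the GEN suffix.
The alternation reflects palatalization before a front vowel: /k/ and /g/ become palato-alveolar [tʃ] and [dʒ] before a front vowel. /k/ is underlying.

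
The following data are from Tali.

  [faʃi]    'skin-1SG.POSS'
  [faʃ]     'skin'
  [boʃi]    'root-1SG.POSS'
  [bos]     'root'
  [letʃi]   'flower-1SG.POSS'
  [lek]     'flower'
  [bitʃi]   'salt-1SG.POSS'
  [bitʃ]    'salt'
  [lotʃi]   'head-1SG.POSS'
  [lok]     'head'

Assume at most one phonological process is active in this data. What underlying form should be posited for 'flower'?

/lek/

The root 'flower' surfaces as [letʃi] and [lek], with a stem-final [tʃ] ~ [k] alternation.
The stem 'salt' ([bitʃi], [bitʃ]) shows [tʃ] unchanged in both environments, so [tʃ] cannot be basic with [k] derived in isolation.
The underlying segment must be /k/; /k/ and /s/ become palato-alveolar [tʃ] and [ʃ] before a front vowel, yielding [tʃ] there.
So 'flower' = /lek/.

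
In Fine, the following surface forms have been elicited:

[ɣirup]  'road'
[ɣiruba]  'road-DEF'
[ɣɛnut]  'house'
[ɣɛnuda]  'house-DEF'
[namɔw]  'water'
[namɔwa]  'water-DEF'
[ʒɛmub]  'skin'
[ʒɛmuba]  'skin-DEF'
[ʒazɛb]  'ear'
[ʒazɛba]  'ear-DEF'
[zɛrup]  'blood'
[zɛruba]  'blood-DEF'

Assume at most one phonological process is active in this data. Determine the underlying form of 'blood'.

In [zɛrup] and [zɛruba] the final segment of 'blood' alternates: [p] ~ [b].
But 'skin' keeps [b] in both environments ([ʒɛmub], [ʒɛmuba]), so there is no rule changing /b/ to [p] in isolation.
So /p/ is underlying, and a rule of intervocalic voicing — voiceless stops become voiced between vowels — gives [b].

/zɛrup/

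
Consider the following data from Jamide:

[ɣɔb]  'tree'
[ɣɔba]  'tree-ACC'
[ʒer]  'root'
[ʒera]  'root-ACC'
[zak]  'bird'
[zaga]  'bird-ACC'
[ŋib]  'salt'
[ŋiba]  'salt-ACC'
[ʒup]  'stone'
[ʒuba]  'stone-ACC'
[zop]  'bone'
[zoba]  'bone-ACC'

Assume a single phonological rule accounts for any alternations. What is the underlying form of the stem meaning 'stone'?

The stem for 'stone' ends in [p] in [ʒup] but [b] in [ʒuba].
The stem 'tree' ([ɣɔb], [ɣɔba]) shows [b] unchanged in both environments, so [b] cannot be basic with [p] derived in isolation.
The alternation reflects intervocalic voicing: voiceless stops become voiced between vowels. /p/ is underlying.
The underlying form of 'stone' is therefore /ʒup/.

/ʒup/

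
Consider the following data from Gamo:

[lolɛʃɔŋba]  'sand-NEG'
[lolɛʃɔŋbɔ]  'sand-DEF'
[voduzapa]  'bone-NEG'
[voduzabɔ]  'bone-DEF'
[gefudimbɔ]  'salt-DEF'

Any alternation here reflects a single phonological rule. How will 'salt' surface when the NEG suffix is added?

The NEG suffix surfaces as [-ba] and [-pa], depending on the final segment of the stem.
The DEF suffix, which begins with [b], is invariant after every stem; so [b] is not altered by any rule here.
The NEG suffix is therefore /-pa/ underlyingly, with post-nasal voicing: voiceless stops become voiced after a nasal.
After 'salt', which ends in a nasal, the suffix surfaces as [-ba], giving [gefudimba].

[gefudimba]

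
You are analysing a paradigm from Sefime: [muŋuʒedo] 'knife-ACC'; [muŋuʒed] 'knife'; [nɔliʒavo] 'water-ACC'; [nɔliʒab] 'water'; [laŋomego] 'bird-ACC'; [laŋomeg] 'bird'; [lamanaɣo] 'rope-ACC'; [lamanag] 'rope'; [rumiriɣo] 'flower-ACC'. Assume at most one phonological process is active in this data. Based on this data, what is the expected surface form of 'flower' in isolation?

[rumirig]

'rope' shows [ɣ] ~ [g] at the end of the stem ([lamanaɣo] vs [lamanag]).
Compare 'bird', with invariant [g] in [laŋomego] and [laŋomeg]: an analysis with underlying /g/ and a rule producing [ɣ] before the ACC suffix would wrongly predict alternation here too.
So /ɣ/ is underlying, and a rule of word-final hardening — voiced fricatives become stops word-finally — gives [g].
The one attested form of 'flower', [rumiriɣo], shows underlying /rumiriɣ/. Applying the same rule word-finally gives [rumirig].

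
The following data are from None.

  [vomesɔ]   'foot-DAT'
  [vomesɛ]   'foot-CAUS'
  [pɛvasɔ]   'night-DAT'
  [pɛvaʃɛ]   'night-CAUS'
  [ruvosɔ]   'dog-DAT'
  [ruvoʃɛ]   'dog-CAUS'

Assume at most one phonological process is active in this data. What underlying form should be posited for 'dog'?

'dog' shows [s] ~ [ʃ] at the end of the stem ([ruvosɔ] vs [ruvoʃɛ]).
The stem 'foot' ([vomesɔ], [vomesɛ]) shows [s] unchanged in both environments, so [s] cannot be basic with [ʃ] derived before the CAUS suffix.
The underlying segment must be /ʃ/; palato-alveolar /ʃ/ becomes [s] when no front vowel follows, yielding [s] there.
So 'dog' = /ruvoʃ/.

/ruvoʃ/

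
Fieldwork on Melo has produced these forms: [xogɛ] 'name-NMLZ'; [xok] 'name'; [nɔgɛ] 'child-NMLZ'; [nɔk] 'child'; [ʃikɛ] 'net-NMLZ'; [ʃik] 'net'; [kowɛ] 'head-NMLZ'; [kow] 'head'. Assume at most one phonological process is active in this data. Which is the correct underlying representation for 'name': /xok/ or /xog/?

/xog/

The stem for 'name' ends in [g] in [xogɛ] but [k] in [xok].
But 'net' keeps [k] in both environments ([ʃikɛ], [ʃik]), so there is no rule changing /k/ to [g] before the NMLZ suffix.
The underlying segment must be /g/; voiced obstruents become voiceless word-finally, yielding [k] there.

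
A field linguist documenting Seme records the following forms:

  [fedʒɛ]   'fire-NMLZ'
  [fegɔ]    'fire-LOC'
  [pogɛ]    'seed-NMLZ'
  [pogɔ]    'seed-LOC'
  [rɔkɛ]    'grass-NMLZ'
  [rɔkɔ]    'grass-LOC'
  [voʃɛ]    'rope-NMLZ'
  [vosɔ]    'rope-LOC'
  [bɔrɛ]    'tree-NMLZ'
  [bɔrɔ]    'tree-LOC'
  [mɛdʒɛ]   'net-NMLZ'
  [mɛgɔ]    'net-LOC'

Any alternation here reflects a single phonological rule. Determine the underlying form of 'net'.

/mɛdʒ/

The stem for 'net' ends in [dʒ] in [mɛdʒɛ] but [g] in [mɛgɔ].
Compare 'seed', with invariant [g] in [pogɛ] and [pogɔ]: an analysis with underlying /g/ and a rule producing [dʒ] before the NMLZ suffix would wrongly predict alternation here too.
The underlying segment must be /dʒ/; palato-alveolar /dʒ/ and /ʃ/ become [g] and [s] when no front vowel follows, yielding [g] there.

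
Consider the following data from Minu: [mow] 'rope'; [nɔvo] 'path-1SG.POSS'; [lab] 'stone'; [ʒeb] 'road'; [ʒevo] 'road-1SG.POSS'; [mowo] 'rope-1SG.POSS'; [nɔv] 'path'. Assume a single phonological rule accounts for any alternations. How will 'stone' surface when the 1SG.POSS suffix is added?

'road' shows [b] ~ [v] at the end of the stem ([ʒeb] vs [ʒevo]).
The stem 'path' ([nɔv], [nɔvo]) shows [v] unchanged in both environments, so [v] cannot be basic with [b] derived in isolation.
So /b/ is underlying, and a rule of intervocalic spirantization — voiced stops become fricatives between vowels — gives [v].
From [lab] the stem 'stone' is /lab/; between vowels this yields [lavo].

[lavo]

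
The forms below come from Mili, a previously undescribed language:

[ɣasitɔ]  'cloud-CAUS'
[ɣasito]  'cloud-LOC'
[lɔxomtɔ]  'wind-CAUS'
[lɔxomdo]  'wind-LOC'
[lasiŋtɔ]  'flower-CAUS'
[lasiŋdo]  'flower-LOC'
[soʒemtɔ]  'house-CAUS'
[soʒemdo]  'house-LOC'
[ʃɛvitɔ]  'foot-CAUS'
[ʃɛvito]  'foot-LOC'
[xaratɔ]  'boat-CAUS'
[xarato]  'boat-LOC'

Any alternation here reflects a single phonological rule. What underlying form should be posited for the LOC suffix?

The LOC morpheme has two allomorphs, [-do] and [-to].
By contrast the CAUS suffix keeps its initial [t] throughout — that segment must be underlying.
The LOC suffix is therefore /-do/ underlyingly, with post-vocalic devoicing: voiced stops become voiceless after a vowel.

/-do/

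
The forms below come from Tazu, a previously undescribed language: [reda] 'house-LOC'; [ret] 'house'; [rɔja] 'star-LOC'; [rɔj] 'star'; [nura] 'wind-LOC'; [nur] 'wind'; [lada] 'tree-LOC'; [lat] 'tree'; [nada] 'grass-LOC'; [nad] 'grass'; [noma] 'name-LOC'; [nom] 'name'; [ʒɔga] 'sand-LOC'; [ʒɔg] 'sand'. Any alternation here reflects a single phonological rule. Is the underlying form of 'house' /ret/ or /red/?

/ret/

'house' shows [d] ~ [t] at the end of the stem ([reda] vs [ret]).
Compare 'grass', with invariant [d] in [nada] and [nad]: an analysis with underlying /d/ and a rule producing [t] in isolation would wrongly predict alternation here too.
So /t/ is underlying, and a rule of intervocalic voicing — voiceless stops become voiced between vowels — gives [d].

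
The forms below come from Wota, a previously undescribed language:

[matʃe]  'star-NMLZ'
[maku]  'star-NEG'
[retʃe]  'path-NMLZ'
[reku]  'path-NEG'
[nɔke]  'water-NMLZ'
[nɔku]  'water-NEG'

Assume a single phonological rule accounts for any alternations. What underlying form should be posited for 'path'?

/retʃ/

The stem for 'path' ends in [tʃ] in [retʃe] but [k] in [reku].
If /k/ were underlying and a rule turned it into [tʃ] before the NMLZ suffix, 'water' would also alternate; but it has [k] in both [nɔke] and [nɔku].
The underlying segment must be /tʃ/; palato-alveolar /tʃ/ becomes [k] when no front vowel follows, yielding [k] there.
The underlying form of 'path' is therefore /retʃ/.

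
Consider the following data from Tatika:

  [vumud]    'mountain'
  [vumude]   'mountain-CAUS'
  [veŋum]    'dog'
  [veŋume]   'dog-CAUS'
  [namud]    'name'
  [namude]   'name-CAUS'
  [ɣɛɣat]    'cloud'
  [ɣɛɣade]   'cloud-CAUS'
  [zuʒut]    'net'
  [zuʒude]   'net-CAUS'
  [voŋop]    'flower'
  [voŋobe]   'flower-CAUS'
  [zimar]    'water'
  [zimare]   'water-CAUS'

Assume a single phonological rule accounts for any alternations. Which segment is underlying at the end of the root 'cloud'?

/t/

'cloud' shows [t] ~ [d] at the end of the stem ([ɣɛɣat] vs [ɣɛɣade]).
Compare 'mountain', with invariant [d] in [vumud] and [vumude]: an analysis with underlying /d/ and a rule producing [t] in isolation would wrongly predict alternation here too.
So /t/ is underlying, and a rule of intervocalic voicing — voiceless stops become voiced between vowels — gives [d].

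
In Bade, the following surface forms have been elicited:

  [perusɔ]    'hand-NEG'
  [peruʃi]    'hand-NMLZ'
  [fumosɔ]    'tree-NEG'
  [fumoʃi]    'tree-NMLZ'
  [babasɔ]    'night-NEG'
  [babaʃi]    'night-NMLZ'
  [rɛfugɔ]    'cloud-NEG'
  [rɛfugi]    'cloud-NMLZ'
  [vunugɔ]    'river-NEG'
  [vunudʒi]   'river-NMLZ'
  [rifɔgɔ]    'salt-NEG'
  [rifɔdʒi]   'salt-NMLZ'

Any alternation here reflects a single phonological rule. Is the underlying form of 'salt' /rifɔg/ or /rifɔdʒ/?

The stem for 'salt' ends in [g] in [rifɔgɔ] but [dʒ] in [rifɔdʒi].
The stem 'cloud' ([rɛfugɔ], [rɛfugi]) shows [g] unchanged in both environments, so [g] cannot be basic with [dʒ] derived before the NMLZ suffix.
Therefore /dʒ/ is basic and [g] is derived by depalatalization (palato-alveolar /dʒ/ and /ʃ/ become [g] and [s] when no front vowel follows).

/rifɔdʒ/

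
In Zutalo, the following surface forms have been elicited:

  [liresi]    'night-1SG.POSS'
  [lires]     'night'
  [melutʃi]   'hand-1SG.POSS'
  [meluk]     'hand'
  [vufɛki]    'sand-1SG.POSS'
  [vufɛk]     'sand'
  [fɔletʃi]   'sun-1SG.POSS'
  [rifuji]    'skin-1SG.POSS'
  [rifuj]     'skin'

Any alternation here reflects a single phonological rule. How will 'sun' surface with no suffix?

'hand' shows [tʃ] ~ [k] at the end of the stem ([melutʃi] vs [meluk]).
The stem 'sand' ([vufɛki], [vufɛk]) shows [k] unchanged in both environments, so [k] cannot be basic with [tʃ] derived before the 1SG.POSS suffix.
Therefore /tʃ/ is basic and [k] is derived by depalatalization (palato-alveolar /tʃ/ becomes [k] when no front vowel follows).
The one attested form of 'sun', [fɔletʃi], shows underlying /fɔletʃ/. Applying the same rule when no front vowel follows gives [fɔlek].

[fɔlek]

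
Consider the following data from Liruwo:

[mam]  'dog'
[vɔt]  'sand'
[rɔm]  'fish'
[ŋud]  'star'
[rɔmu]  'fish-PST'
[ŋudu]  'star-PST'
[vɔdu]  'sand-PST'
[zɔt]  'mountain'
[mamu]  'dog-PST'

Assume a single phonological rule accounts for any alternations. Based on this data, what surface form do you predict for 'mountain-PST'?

The root 'sand' surfaces as [vɔdu] and [vɔt], with a stem-final [d] ~ [t] alternation.
The stem 'star' ([ŋudu], [ŋud]) shows [d] unchanged in both environments, so [d] cannot be basic with [t] derived in isolation.
So /t/ is underlying, and a rule of intervocalic voicing — voiceless stops become voiced between vowels — gives [d].
From [zɔt] the stem 'mountain' is /zɔt/; between vowels this yields [zɔdu].

[zɔdu]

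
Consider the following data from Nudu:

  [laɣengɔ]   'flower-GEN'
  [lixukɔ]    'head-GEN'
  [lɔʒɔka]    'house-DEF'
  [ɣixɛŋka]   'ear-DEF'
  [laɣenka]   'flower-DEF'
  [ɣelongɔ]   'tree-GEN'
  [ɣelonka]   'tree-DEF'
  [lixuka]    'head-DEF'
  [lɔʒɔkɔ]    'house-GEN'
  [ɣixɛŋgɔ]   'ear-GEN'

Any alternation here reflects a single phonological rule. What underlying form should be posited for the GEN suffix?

The GEN suffix surfaces as [-gɔ] and [-kɔ], depending on the final segment of the stem.
By contrast the DEF suffix keeps its initial [k] throughout — that segment must be underlying.
So the underlying form is /-gɔ/, and voiced stops become voiceless after a vowel.

/-gɔ/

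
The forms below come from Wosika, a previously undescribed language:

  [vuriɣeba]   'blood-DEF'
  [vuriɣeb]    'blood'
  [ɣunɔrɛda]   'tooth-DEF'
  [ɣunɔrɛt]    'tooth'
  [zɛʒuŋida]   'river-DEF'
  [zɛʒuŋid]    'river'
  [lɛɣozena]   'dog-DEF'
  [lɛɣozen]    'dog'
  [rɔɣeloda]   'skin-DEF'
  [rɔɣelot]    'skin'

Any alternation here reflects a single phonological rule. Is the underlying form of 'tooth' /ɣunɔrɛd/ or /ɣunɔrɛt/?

The stem for 'tooth' ends in [d] in [ɣunɔrɛda] but [t] in [ɣunɔrɛt].
The stem 'river' ([zɛʒuŋida], [zɛʒuŋid]) shows [d] unchanged in both environments, so [d] cannot be basic with [t] derived in isolation.
Therefore /t/ is basic and [d] is derived by intervocalic voicing (voiceless stops become voiced between vowels).

/ɣunɔrɛt/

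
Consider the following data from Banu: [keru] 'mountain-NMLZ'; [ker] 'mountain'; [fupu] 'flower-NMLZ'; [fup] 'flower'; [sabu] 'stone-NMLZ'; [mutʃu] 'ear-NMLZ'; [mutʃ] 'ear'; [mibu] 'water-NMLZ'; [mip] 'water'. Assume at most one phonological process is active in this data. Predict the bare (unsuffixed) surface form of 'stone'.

[sap]

The stem for 'water' ends in [b] in [mibu] but [p] in [mip].
But 'flower' keeps [p] in both environments ([fupu], [fup]), so there is no rule changing /p/ to [b] before the NMLZ suffix.
So /b/ is underlying, and a rule of word-final obstruent devoicing — voiced obstruents become voiceless word-finally — gives [p].
From [sabu] the stem 'stone' is /sab/; word-finally this yields [sap].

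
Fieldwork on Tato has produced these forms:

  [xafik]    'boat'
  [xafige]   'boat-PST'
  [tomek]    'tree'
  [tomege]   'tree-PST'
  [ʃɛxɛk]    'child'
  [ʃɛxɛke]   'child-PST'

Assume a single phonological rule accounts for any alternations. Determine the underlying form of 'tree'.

In [tomek] and [tomege] the final segment of 'tree' alternates: [k] ~ [g].
If /k/ were underlying and a rule turned it into [g] before the PST suffix, 'child' would also alternate; but it has [k] in both [ʃɛxɛk] and [ʃɛxɛke].
The underlying segment must be /g/; voiced obstruents become voiceless word-finally, yielding [k] there.
So 'tree' = /tomeg/.

/tomeg/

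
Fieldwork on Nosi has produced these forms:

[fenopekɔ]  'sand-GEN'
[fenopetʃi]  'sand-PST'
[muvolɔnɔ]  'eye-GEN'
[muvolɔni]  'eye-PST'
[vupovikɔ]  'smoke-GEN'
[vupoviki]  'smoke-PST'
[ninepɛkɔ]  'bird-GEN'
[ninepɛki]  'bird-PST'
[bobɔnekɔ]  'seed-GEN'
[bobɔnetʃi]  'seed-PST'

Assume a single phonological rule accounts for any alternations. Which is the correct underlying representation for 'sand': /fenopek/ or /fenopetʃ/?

The stem for 'sand' ends in [k] in [fenopekɔ] but [tʃ] in [fenopetʃi].
Compare 'bird', with invariant [k] in [ninepɛkɔ] and [ninepɛki]: an analysis with underlying /k/ and a rule producing [tʃ] before the PST suffix would wrongly predict alternation here too.
The underlying segment must be /tʃ/; palato-alveolar /tʃ/ becomes [k] when no front vowel follows, yielding [k] there.

/fenopetʃ/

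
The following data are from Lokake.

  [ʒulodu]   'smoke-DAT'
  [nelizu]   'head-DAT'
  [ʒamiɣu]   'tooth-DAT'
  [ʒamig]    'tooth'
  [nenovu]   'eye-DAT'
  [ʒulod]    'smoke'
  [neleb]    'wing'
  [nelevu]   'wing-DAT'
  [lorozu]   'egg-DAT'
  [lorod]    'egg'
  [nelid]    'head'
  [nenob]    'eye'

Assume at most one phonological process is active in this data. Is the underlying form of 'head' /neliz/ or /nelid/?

'head' shows [z] ~ [d] at the end of the stem ([nelizu] vs [nelid]).
If /d/ were underlying and a rule turned it into [z] before the DAT suffix, 'smoke' would also alternate; but it has [d] in both [ʒulodu] and [ʒulod].
The alternation reflects word-final hardening: voiced fricatives become stops word-finally. /z/ is underlying.

/neliz/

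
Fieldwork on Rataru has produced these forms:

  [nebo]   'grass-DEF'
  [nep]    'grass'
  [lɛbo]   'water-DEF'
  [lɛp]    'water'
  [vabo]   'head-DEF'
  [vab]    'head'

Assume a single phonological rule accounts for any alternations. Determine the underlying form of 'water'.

The root 'water' surfaces as [lɛbo] and [lɛp], with a stem-final [b] ~ [p] alternation.
Compare 'head', with invariant [b] in [vabo] and [vab]: an analysis with underlying /b/ and a rule producing [p] in isolation would wrongly predict alternation here too.
The alternation reflects intervocalic voicing: voiceless stops become voiced between vowels. /p/ is underlying.
So 'water' = /lɛp/.

/lɛp/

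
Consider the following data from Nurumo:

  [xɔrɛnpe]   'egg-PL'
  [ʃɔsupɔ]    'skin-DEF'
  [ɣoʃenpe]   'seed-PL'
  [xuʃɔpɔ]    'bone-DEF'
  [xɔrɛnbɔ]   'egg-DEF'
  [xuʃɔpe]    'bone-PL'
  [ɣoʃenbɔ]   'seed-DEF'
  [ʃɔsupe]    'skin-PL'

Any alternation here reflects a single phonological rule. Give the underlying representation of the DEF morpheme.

The DEF suffix surfaces as [-bɔ] and [-pɔ], depending on the final segment of the stem.
The PL suffix, which begins with [p], is invariant after every stem; so [p] is not altered by any rule here.
The DEF suffix is therefore /-bɔ/ underlyingly, with post-vocalic devoicing: voiced stops become voiceless after a vowel.

/-bɔ/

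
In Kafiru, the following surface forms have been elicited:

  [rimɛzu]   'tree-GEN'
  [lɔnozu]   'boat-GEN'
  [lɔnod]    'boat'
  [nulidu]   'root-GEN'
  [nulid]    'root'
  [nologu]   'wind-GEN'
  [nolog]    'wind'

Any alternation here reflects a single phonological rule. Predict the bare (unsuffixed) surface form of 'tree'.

The stem for 'boat' ends in [z] in [lɔnozu] but [d] in [lɔnod].
The stem 'root' ([nulidu], [nulid]) shows [d] unchanged in both environments, so [d] cannot be basic with [z] derived before the GEN suffix.
The alternation reflects word-final hardening: voiced fricatives become stops word-finally. /z/ is underlying.
From [rimɛzu] the stem 'tree' is /rimɛz/; word-finally this yields [rimɛd].

[rimɛd]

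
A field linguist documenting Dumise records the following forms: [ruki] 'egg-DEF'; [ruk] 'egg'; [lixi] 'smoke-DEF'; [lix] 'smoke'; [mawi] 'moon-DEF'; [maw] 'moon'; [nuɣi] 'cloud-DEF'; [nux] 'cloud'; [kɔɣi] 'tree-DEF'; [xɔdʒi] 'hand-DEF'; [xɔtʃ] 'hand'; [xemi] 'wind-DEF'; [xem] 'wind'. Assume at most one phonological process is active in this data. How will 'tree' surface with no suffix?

In [nuɣi] and [nux] the final segment of 'cloud' alternates: [ɣ] ~ [x].
Compare 'smoke', with invariant [x] in [lixi] and [lix]: an analysis with underlying /x/ and a rule producing [ɣ] before the DEF suffix would wrongly predict alternation here too.
Therefore /ɣ/ is basic and [x] is derived by word-final obstruent devoicing (voiced obstruents become voiceless word-finally).
The one attested form of 'tree', [kɔɣi], shows underlying /kɔɣ/. Applying the same rule word-finally gives [kɔx].

[kɔx]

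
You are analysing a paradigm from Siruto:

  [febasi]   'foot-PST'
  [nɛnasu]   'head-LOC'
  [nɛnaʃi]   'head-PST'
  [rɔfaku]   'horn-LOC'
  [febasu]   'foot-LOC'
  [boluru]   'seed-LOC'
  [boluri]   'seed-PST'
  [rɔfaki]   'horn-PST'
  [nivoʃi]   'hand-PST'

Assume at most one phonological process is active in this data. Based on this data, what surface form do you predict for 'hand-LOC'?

'head' shows [ʃ] ~ [s] at the end of the stem ([nɛnaʃi] vs [nɛnasu]).
The stem 'foot' ([febasi], [febasu]) shows [s] unchanged in both environments, so [s] cannot be basic with [ʃ] derived before the PST suffix.
Therefore /ʃ/ is basic and [s] is derived by depalatalization (palato-alveolar /ʃ/ becomes [s] when no front vowel follows).
From [nivoʃi] the stem 'hand' is /nivoʃ/; when no front vowel follows this yields [nivosu].

[nivosu]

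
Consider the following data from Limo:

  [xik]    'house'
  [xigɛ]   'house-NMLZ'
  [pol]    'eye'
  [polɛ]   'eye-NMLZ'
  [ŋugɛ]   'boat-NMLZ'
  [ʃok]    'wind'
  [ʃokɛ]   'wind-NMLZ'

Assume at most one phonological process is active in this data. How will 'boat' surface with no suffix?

[ŋuk]

'house' shows [k] ~ [g] at the end of the stem ([xik] vs [xigɛ]).
Compare 'wind', with invariant [k] in [ʃok] and [ʃokɛ]: an analysis with underlying /k/ and a rule producing [g] before the NMLZ suffix would wrongly predict alternation here too.
The underlying segment must be /g/; voiced obstruents become voiceless word-finally, yielding [k] there.
The one attested form of 'boat', [ŋugɛ], shows underlying /ŋug/. Applying the same rule word-finally gives [ŋuk].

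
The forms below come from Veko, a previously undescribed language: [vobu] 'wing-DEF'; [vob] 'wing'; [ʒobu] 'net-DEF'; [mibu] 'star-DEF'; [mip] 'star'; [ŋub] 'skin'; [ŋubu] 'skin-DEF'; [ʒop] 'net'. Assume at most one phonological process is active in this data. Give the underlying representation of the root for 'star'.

In [mibu] and [mip] the final segment of 'star' alternates: [b] ~ [p].
The stem 'wing' ([vobu], [vob]) shows [b] unchanged in both environments, so [b] cannot be basic with [p] derived in isolation.
The alternation reflects intervocalic voicing: voiceless stops become voiced between vowels. /p/ is underlying.
The underlying form of 'star' is therefore /mip/.

/mip/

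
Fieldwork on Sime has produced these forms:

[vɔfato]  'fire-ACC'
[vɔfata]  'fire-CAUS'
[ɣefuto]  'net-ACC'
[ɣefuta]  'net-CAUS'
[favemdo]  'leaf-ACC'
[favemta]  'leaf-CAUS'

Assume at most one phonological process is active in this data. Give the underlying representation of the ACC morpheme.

The ACC morpheme has two allomorphs, [-do] and [-to].
The CAUS suffix, which begins with [t], is invariant after every stem; so [t] is not altered by any rule here.
The ACC suffix is therefore /-do/ underlyingly, with post-vocalic devoicing: voiced stops become voiceless after a vowel.

/-do/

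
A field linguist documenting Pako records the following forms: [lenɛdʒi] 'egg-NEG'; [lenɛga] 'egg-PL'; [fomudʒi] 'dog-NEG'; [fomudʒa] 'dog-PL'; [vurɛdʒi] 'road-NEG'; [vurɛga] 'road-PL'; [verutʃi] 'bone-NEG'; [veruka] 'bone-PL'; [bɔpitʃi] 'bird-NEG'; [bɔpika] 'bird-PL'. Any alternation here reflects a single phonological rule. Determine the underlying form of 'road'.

/vurɛg/

In [vurɛdʒi] and [vurɛga] the final segment of 'road' alternates: [dʒ] ~ [g].
But 'dog' keeps [dʒ] in both environments ([fomudʒi], [fomudʒa]), so there is no rule changing /dʒ/ to [g] before the PL suffix.
The underlying segment must be /g/; /k/ and /g/ become palato-alveolar [tʃ] and [dʒ] before a front vowel, yielding [dʒ] there.
So 'road' = /vurɛg/.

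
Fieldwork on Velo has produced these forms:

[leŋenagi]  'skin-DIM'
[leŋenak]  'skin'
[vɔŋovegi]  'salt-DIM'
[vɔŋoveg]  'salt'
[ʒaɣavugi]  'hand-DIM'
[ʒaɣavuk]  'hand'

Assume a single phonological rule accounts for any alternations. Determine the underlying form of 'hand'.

/ʒaɣavuk/

The root 'hand' surfaces as [ʒaɣavugi] and [ʒaɣavuk], with a stem-final [g] ~ [k] alternation.
But 'salt' keeps [g] in both environments ([vɔŋovegi], [vɔŋoveg]), so there is no rule changing /g/ to [k] in isolation.
So /k/ is underlying, and a rule of intervocalic voicing — voiceless stops become voiced between vowels — gives [g].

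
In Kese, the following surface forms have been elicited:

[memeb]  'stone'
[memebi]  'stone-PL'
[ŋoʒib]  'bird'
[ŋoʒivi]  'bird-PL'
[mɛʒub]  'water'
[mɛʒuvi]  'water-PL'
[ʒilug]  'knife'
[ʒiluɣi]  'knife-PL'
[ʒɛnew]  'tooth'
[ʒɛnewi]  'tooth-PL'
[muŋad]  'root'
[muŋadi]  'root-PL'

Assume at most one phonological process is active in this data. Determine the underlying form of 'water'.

/mɛʒuv/

In [mɛʒub] and [mɛʒuvi] the final segment of 'water' alternates: [b] ~ [v].
The stem 'stone' ([memeb], [memebi]) shows [b] unchanged in both environments, so [b] cannot be basic with [v] derived before the PL suffix.
The underlying segment must be /v/; voiced fricatives become stops word-finally, yielding [b] there.
So 'water' = /mɛʒuv/.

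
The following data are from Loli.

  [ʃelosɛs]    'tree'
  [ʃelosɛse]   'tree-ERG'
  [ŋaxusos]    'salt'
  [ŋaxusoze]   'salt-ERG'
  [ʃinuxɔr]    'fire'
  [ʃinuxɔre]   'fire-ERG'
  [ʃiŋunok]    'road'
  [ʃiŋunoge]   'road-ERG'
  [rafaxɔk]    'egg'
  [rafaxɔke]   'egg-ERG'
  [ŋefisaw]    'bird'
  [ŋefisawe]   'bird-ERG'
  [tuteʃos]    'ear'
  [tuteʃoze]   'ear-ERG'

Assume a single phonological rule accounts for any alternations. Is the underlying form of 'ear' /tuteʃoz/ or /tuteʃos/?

The root 'ear' surfaces as [tuteʃos] and [tuteʃoze], with a stem-final [s] ~ [z] alternation.
But 'tree' keeps [s] in both environments ([ʃelosɛs], [ʃelosɛse]), so there is no rule changing /s/ to [z] before the ERG suffix.
So /z/ is underlying, and a rule of word-final obstruent devoicing — voiced obstruents become voiceless word-finally — gives [s].

/tuteʃoz/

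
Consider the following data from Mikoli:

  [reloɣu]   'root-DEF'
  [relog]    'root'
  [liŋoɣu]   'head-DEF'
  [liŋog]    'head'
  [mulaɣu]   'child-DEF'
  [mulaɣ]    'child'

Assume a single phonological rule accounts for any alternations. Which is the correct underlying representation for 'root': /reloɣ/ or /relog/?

/relog/

The stem for 'root' ends in [ɣ] in [reloɣu] but [g] in [relog].
The stem 'child' ([mulaɣu], [mulaɣ]) shows [ɣ] unchanged in both environments, so [ɣ] cannot be basic with [g] derived in isolation.
The alternation reflects intervocalic spirantization: voiced stops become fricatives between vowels. /g/ is underlying.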